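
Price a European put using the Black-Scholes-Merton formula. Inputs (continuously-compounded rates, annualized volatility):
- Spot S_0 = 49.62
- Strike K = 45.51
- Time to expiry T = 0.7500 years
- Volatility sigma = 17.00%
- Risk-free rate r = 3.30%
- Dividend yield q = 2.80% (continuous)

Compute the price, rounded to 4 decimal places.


d1 = (ln(S/K) + (r - q + 0.5*sigma^2) * T) / (sigma * sqrt(T)) = 0.68636348
d2 = d1 - sigma * sqrt(T) = 0.53913917
exp(-rT) = 0.97555377; exp(-qT) = 0.97921896
P = K * exp(-rT) * N(-d2) - S_0 * exp(-qT) * N(-d1)
N(-d1) = 0.24624196; N(-d2) = 0.29489542
P = 45.5100 * 0.97555377 * 0.29489542 - 49.6200 * 0.97921896 * 0.24624196 = 1.1280

Answer: Price = 1.1280


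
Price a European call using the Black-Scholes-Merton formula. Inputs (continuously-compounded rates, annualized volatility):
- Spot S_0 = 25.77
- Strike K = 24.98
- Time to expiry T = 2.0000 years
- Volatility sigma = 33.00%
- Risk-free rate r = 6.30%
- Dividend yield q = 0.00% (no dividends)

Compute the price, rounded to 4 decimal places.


Answer: Price = 6.5252

Derivation:
d1 = (ln(S/K) + (r - q + 0.5*sigma^2) * T) / (sigma * sqrt(T)) = 0.57004703
d2 = d1 - sigma * sqrt(T) = 0.10335656
exp(-rT) = 0.88161485; exp(-qT) = 1.00000000
C = S_0 * exp(-qT) * N(d1) - K * exp(-rT) * N(d2)
N(d1) = 0.71567710; N(d2) = 0.54116000
C = 25.7700 * 1.00000000 * 0.71567710 - 24.9800 * 0.88161485 * 0.54116000 = 6.5252


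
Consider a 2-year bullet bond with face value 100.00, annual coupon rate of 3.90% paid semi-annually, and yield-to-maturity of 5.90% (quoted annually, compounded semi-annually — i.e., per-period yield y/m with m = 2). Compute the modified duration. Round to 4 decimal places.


Answer: Modified duration = 1.8864

Derivation:
Coupon per period c = face * coupon_rate / m = 1.950000
Periods per year m = 2; per-period yield y/m = 0.029500
Number of cashflows N = 4
Cashflows (t years, CF_t, discount factor 1/(1+y/m)^(m*t), PV):
  t = 0.5000: CF_t = 1.950000, DF = 0.971345, PV = 1.894123
  t = 1.0000: CF_t = 1.950000, DF = 0.943512, PV = 1.839848
  t = 1.5000: CF_t = 1.950000, DF = 0.916476, PV = 1.787128
  t = 2.0000: CF_t = 101.950000, DF = 0.890214, PV = 90.757354
Price P = sum_t PV_t = 96.278453
First compute Macaulay numerator sum_t t * PV_t:
  t * PV_t at t = 0.5000: 0.947062
  t * PV_t at t = 1.0000: 1.839848
  t * PV_t at t = 1.5000: 2.680691
  t * PV_t at t = 2.0000: 181.514708
Macaulay duration D = 186.982309 / 96.278453 = 1.942099
Modified duration = D / (1 + y/m) = 1.942099 / (1 + 0.029500) = 1.886449


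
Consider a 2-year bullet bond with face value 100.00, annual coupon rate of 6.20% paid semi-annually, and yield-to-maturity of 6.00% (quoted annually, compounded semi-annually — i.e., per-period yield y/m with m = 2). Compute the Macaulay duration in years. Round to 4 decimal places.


Answer: Macaulay duration = 1.9118 years

Derivation:
Coupon per period c = face * coupon_rate / m = 3.100000
Periods per year m = 2; per-period yield y/m = 0.030000
Number of cashflows N = 4
Cashflows (t years, CF_t, discount factor 1/(1+y/m)^(m*t), PV):
  t = 0.5000: CF_t = 3.100000, DF = 0.970874, PV = 3.009709
  t = 1.0000: CF_t = 3.100000, DF = 0.942596, PV = 2.922047
  t = 1.5000: CF_t = 3.100000, DF = 0.915142, PV = 2.836939
  t = 2.0000: CF_t = 103.100000, DF = 0.888487, PV = 91.603015
Price P = sum_t PV_t = 100.371710
Macaulay numerator sum_t t * PV_t:
  t * PV_t at t = 0.5000: 1.504854
  t * PV_t at t = 1.0000: 2.922047
  t * PV_t at t = 1.5000: 4.255409
  t * PV_t at t = 2.0000: 183.206029
Macaulay duration D = (sum_t t * PV_t) / P = 191.888340 / 100.371710 = 1.911777


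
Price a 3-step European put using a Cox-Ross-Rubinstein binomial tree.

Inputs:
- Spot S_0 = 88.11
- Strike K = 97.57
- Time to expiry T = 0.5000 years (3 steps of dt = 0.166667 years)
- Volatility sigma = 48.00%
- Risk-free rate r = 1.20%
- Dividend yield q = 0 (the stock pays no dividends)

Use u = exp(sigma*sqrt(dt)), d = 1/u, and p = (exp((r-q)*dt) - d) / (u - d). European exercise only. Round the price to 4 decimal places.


dt = T/N = 0.166667
u = exp(sigma*sqrt(dt)) = 1.216477; d = 1/u = 0.822046
p = (exp((r-q)*dt) - d) / (u - d) = 0.456242
Discount per step: exp(-r*dt) = 0.998002
Stock lattice S(k, i) with i counting down-moves:
  k=0: S(0,0) = 88.1100
  k=1: S(1,0) = 107.1838; S(1,1) = 72.4305
  k=2: S(2,0) = 130.3867; S(2,1) = 88.1100; S(2,2) = 59.5412
  k=3: S(3,0) = 158.6124; S(3,1) = 107.1838; S(3,2) = 72.4305; S(3,3) = 48.9456
Terminal payoffs V(N, i) = max(K - S_T, 0):
  V(3,0) = 0.000000; V(3,1) = 0.000000; V(3,2) = 25.139545; V(3,3) = 48.624448
Backward induction: V(k, i) = exp(-r*dt) * [p * V(k+1, i) + (1-p) * V(k+1, i+1)].
  V(2,0) = exp(-r*dt) * [p*0.000000 + (1-p)*0.000000] = 0.000000
  V(2,1) = exp(-r*dt) * [p*0.000000 + (1-p)*25.139545] = 13.642516
  V(2,2) = exp(-r*dt) * [p*25.139545 + (1-p)*48.624448] = 37.833905
  V(1,0) = exp(-r*dt) * [p*0.000000 + (1-p)*13.642516] = 7.403405
  V(1,1) = exp(-r*dt) * [p*13.642516 + (1-p)*37.833905] = 26.743236
  V(0,0) = exp(-r*dt) * [p*7.403405 + (1-p)*26.743236] = 17.883789

Answer: Price = V(0,0) = 17.8838


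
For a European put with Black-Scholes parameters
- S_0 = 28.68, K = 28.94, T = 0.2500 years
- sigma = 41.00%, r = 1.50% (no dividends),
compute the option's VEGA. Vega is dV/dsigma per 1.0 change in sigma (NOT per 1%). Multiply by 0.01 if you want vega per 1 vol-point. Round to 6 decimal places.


Answer: Vega = 5.703999

Derivation:
d1 = 0.0767697294; d2 = -0.1282302706
phi(d1) = 0.3977684094; exp(-qT) = 1.0000000000; exp(-rT) = 0.9962570225
Vega = S * exp(-qT) * phi(d1) * sqrt(T) = 28.6800 * 1.0000000000 * 0.3977684094 * 0.5000000000 = 5.703999


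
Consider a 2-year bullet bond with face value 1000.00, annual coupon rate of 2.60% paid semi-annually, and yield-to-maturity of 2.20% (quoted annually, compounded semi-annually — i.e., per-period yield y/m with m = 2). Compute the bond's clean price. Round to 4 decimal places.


Coupon per period c = face * coupon_rate / m = 13.000000
Periods per year m = 2; per-period yield y/m = 0.011000
Number of cashflows N = 4
Cashflows (t years, CF_t, discount factor 1/(1+y/m)^(m*t), PV):
  t = 0.5000: CF_t = 13.000000, DF = 0.989120, PV = 12.858556
  t = 1.0000: CF_t = 13.000000, DF = 0.978358, PV = 12.718651
  t = 1.5000: CF_t = 13.000000, DF = 0.967713, PV = 12.580268
  t = 2.0000: CF_t = 1013.000000, DF = 0.957184, PV = 969.627274
Price P = sum_t PV_t = 1007.784748

Answer: Price = 1007.7847


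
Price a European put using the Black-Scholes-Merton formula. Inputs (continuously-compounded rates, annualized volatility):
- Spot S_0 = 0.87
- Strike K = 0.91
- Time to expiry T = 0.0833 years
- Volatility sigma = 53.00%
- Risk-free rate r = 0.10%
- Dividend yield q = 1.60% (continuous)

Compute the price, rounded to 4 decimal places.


d1 = (ln(S/K) + (r - q + 0.5*sigma^2) * T) / (sigma * sqrt(T)) = -0.22554769
d2 = d1 - sigma * sqrt(T) = -0.37851491
exp(-rT) = 0.99991670; exp(-qT) = 0.99866809
P = K * exp(-rT) * N(-d2) - S_0 * exp(-qT) * N(-d1)
N(-d1) = 0.58922339; N(-d2) = 0.64747594
P = 0.9100 * 0.99991670 * 0.64747594 - 0.8700 * 0.99866809 * 0.58922339 = 0.0772

Answer: Price = 0.0772


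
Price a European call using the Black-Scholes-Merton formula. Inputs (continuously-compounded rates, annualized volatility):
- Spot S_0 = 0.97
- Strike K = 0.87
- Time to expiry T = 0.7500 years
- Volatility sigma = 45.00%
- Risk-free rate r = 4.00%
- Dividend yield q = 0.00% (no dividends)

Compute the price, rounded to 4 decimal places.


Answer: Price = 0.2117

Derivation:
d1 = (ln(S/K) + (r - q + 0.5*sigma^2) * T) / (sigma * sqrt(T)) = 0.55102402
d2 = d1 - sigma * sqrt(T) = 0.16131259
exp(-rT) = 0.97044553; exp(-qT) = 1.00000000
C = S_0 * exp(-qT) * N(d1) - K * exp(-rT) * N(d2)
N(d1) = 0.70919140; N(d2) = 0.56407640
C = 0.9700 * 1.00000000 * 0.70919140 - 0.8700 * 0.97044553 * 0.56407640 = 0.2117


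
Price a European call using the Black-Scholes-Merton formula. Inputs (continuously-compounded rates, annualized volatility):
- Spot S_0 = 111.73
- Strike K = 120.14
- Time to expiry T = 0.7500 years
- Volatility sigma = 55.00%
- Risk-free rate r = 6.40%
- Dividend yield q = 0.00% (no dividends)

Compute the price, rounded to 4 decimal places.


d1 = (ln(S/K) + (r - q + 0.5*sigma^2) * T) / (sigma * sqrt(T)) = 0.18656815
d2 = d1 - sigma * sqrt(T) = -0.28974582
exp(-rT) = 0.95313379; exp(-qT) = 1.00000000
C = S_0 * exp(-qT) * N(d1) - K * exp(-rT) * N(d2)
N(d1) = 0.57400038; N(d2) = 0.38600535
C = 111.7300 * 1.00000000 * 0.57400038 - 120.1400 * 0.95313379 * 0.38600535 = 19.9318

Answer: Price = 19.9318


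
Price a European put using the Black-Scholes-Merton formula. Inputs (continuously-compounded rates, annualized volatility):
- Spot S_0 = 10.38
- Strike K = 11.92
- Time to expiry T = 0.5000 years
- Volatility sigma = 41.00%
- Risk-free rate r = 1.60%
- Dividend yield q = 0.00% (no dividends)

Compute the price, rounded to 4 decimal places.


Answer: Price = 2.1282

Derivation:
d1 = (ln(S/K) + (r - q + 0.5*sigma^2) * T) / (sigma * sqrt(T)) = -0.30461396
d2 = d1 - sigma * sqrt(T) = -0.59452774
exp(-rT) = 0.99203191; exp(-qT) = 1.00000000
P = K * exp(-rT) * N(-d2) - S_0 * exp(-qT) * N(-d1)
N(-d1) = 0.61966991; N(-d2) = 0.72392040
P = 11.9200 * 0.99203191 * 0.72392040 - 10.3800 * 1.00000000 * 0.61966991 = 2.1282


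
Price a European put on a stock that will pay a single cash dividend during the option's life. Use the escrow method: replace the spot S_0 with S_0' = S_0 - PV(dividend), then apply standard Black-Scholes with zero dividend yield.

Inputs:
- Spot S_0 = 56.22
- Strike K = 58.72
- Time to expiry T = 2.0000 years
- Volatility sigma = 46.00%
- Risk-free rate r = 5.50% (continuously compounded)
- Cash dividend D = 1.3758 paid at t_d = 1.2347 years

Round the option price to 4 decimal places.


Answer: Price = 12.5761

Derivation:
PV(D) = D * exp(-r * t_d) = 1.3758 * 0.93434596 = 1.28547317
S_0' = S_0 - PV(D) = 56.2200 - 1.28547317 = 54.93452683
d1 = (ln(S_0'/K) + (r + sigma^2/2)*T) / (sigma*sqrt(T)) = 0.39192419
d2 = d1 - sigma*sqrt(T) = -0.25861405
exp(-rT) = 0.89583414
N(-d1) = 0.34755712; N(-d2) = 0.60203348
P = K * exp(-rT) * N(-d2) - S_0' * N(-d1) = 58.7200 * 0.89583414 * 0.60203348 - 54.93452683 * 0.34755712 = 12.5761


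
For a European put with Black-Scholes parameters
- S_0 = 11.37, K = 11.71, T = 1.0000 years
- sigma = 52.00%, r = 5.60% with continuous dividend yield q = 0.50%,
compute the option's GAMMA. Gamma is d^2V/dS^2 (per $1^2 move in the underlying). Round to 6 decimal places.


Answer: Gamma = 0.064157

Derivation:
d1 = 0.3014137118; d2 = -0.2185862882
phi(d1) = 0.3812257171; exp(-qT) = 0.9950124792; exp(-rT) = 0.9455391359
Gamma = exp(-qT) * phi(d1) / (S * sigma * sqrt(T)) = 0.9950124792 * 0.3812257171 / (11.3700 * 0.5200 * 1.0000000000) = 0.064157


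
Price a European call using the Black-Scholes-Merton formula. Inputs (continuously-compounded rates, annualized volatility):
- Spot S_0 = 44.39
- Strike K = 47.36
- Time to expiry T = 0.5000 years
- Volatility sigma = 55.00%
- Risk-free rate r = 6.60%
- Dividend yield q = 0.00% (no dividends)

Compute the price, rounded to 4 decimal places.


d1 = (ln(S/K) + (r - q + 0.5*sigma^2) * T) / (sigma * sqrt(T)) = 0.11278026
d2 = d1 - sigma * sqrt(T) = -0.27612847
exp(-rT) = 0.96753856; exp(-qT) = 1.00000000
C = S_0 * exp(-qT) * N(d1) - K * exp(-rT) * N(d2)
N(d1) = 0.54489762; N(d2) = 0.39122470
C = 44.3900 * 1.00000000 * 0.54489762 - 47.3600 * 0.96753856 * 0.39122470 = 6.2611

Answer: Price = 6.2611


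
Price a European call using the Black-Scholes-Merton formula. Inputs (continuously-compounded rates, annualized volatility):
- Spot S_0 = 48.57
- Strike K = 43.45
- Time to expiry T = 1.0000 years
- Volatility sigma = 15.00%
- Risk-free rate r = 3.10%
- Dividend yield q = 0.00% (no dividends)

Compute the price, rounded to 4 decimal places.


Answer: Price = 7.0672

Derivation:
d1 = (ln(S/K) + (r - q + 0.5*sigma^2) * T) / (sigma * sqrt(T)) = 1.02430136
d2 = d1 - sigma * sqrt(T) = 0.87430136
exp(-rT) = 0.96947557; exp(-qT) = 1.00000000
C = S_0 * exp(-qT) * N(d1) - K * exp(-rT) * N(d2)
N(d1) = 0.84715352; N(d2) = 0.80902292
C = 48.5700 * 1.00000000 * 0.84715352 - 43.4500 * 0.96947557 * 0.80902292 = 7.0672


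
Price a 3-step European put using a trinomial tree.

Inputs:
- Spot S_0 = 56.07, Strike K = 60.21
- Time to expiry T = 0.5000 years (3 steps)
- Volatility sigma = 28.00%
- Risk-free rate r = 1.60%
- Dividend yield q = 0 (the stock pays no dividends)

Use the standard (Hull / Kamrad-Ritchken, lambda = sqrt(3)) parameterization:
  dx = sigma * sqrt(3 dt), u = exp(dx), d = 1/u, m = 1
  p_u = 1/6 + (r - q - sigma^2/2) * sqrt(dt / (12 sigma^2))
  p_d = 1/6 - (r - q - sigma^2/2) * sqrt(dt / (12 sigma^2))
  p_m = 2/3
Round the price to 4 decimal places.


Answer: Price = V(0,0) = 6.7421

Derivation:
dt = T/N = 0.166667; dx = sigma*sqrt(3*dt) = 0.197990
u = exp(dx) = 1.218950; d = 1/u = 0.820378
p_u = 0.156902, p_m = 0.666667, p_d = 0.176431
Discount per step: exp(-r*dt) = 0.997337
Stock lattice S(k, j) with j the centered position index:
  k=0: S(0,+0) = 56.0700
  k=1: S(1,-1) = 45.9986; S(1,+0) = 56.0700; S(1,+1) = 68.3465
  k=2: S(2,-2) = 37.7362; S(2,-1) = 45.9986; S(2,+0) = 56.0700; S(2,+1) = 68.3465; S(2,+2) = 83.3110
  k=3: S(3,-3) = 30.9580; S(3,-2) = 37.7362; S(3,-1) = 45.9986; S(3,+0) = 56.0700; S(3,+1) = 68.3465; S(3,+2) = 83.3110; S(3,+3) = 101.5520
Terminal payoffs V(N, j) = max(K - S_T, 0):
  V(3,-3) = 29.252007; V(3,-2) = 22.473752; V(3,-1) = 14.211398; V(3,+0) = 4.140000; V(3,+1) = 0.000000; V(3,+2) = 0.000000; V(3,+3) = 0.000000
Backward induction: V(k, j) = exp(-r*dt) * [p_u * V(k+1, j+1) + p_m * V(k+1, j) + p_d * V(k+1, j-1)]
  V(2,-2) = exp(-r*dt) * [p_u*14.211398 + p_m*22.473752 + p_d*29.252007] = 22.313688
  V(2,-1) = exp(-r*dt) * [p_u*4.140000 + p_m*14.211398 + p_d*22.473752] = 14.051396
  V(2,+0) = exp(-r*dt) * [p_u*0.000000 + p_m*4.140000 + p_d*14.211398] = 5.253310
  V(2,+1) = exp(-r*dt) * [p_u*0.000000 + p_m*0.000000 + p_d*4.140000] = 0.728481
  V(2,+2) = exp(-r*dt) * [p_u*0.000000 + p_m*0.000000 + p_d*0.000000] = 0.000000
  V(1,-1) = exp(-r*dt) * [p_u*5.253310 + p_m*14.051396 + p_d*22.313688] = 14.091062
  V(1,+0) = exp(-r*dt) * [p_u*0.728481 + p_m*5.253310 + p_d*14.051396] = 6.079382
  V(1,+1) = exp(-r*dt) * [p_u*0.000000 + p_m*0.728481 + p_d*5.253310] = 1.408742
  V(0,+0) = exp(-r*dt) * [p_u*1.408742 + p_m*6.079382 + p_d*14.091062] = 6.742060


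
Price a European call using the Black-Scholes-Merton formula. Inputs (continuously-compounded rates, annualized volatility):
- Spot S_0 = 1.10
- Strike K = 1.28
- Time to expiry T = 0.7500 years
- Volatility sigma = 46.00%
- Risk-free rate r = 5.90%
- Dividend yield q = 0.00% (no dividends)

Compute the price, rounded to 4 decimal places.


d1 = (ln(S/K) + (r - q + 0.5*sigma^2) * T) / (sigma * sqrt(T)) = -0.07016035
d2 = d1 - sigma * sqrt(T) = -0.46853204
exp(-rT) = 0.95671475; exp(-qT) = 1.00000000
C = S_0 * exp(-qT) * N(d1) - K * exp(-rT) * N(d2)
N(d1) = 0.47203302; N(d2) = 0.31970208
C = 1.1000 * 1.00000000 * 0.47203302 - 1.2800 * 0.95671475 * 0.31970208 = 0.1277

Answer: Price = 0.1277


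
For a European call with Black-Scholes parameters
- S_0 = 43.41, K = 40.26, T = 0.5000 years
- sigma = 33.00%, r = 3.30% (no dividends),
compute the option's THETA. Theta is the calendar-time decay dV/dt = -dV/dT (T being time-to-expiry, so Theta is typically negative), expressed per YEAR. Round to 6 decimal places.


d1 = 0.5102157225; d2 = 0.2768704847
phi(d1) = 0.3502533340; exp(-qT) = 1.0000000000; exp(-rT) = 0.9836353794
Theta = -S*exp(-qT)*phi(d1)*sigma/(2*sqrt(T)) - r*K*exp(-rT)*N(d2) + q*S*exp(-qT)*N(d1)
N(d1) = 0.6950498308; N(d2) = 0.6090602216; sqrt(T) = 0.7071067812
Term 1 = -43.4100 * 1.0000000000 * 0.3502533340 * 0.3300 / (2 * 0.7071067812) = -3.5478970213
Term 2 = -0.0330 * 40.2600 * 0.9836353794 * 0.6090602216 = -0.7959432199
Term 3 = 0 (no dividend yield, q = 0)
Theta = -3.5478970213 + (-0.7959432199) + (0.0000000000) = -4.343840

Answer: Theta = -4.343840


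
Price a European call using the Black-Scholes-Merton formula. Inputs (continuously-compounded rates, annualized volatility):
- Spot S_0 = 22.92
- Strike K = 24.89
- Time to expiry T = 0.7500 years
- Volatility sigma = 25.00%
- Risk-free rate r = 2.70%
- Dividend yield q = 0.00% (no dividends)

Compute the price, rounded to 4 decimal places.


Answer: Price = 1.3869

Derivation:
d1 = (ln(S/K) + (r - q + 0.5*sigma^2) * T) / (sigma * sqrt(T)) = -0.17906507
d2 = d1 - sigma * sqrt(T) = -0.39557142
exp(-rT) = 0.97995365; exp(-qT) = 1.00000000
C = S_0 * exp(-qT) * N(d1) - K * exp(-rT) * N(d2)
N(d1) = 0.42894331; N(d2) = 0.34621061
C = 22.9200 * 1.00000000 * 0.42894331 - 24.8900 * 0.97995365 * 0.34621061 = 1.3869


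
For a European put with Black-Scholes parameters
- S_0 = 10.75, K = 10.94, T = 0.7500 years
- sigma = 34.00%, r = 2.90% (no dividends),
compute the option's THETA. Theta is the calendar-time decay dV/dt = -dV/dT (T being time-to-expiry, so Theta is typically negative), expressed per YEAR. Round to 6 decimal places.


d1 = 0.1615900077; d2 = -0.1328586295
phi(d1) = 0.3937676760; exp(-qT) = 1.0000000000; exp(-rT) = 0.9784848257
Theta = -S*exp(-qT)*phi(d1)*sigma/(2*sqrt(T)) + r*K*exp(-rT)*N(-d2) - q*S*exp(-qT)*N(-d1)
N(-d1) = 0.4358143633; N(-d2) = 0.5528474072; sqrt(T) = 0.8660254038
Term 1 = -10.7500 * 1.0000000000 * 0.3937676760 * 0.3400 / (2 * 0.8660254038) = -0.8309345485
Term 2 = 0.0290 * 10.9400 * 0.9784848257 * 0.5528474072 = 0.1716226850
Term 3 = 0 (no dividend yield, q = 0)
Theta = -0.8309345485 + (0.1716226850) + (0.0000000000) = -0.659312

Answer: Theta = -0.659312


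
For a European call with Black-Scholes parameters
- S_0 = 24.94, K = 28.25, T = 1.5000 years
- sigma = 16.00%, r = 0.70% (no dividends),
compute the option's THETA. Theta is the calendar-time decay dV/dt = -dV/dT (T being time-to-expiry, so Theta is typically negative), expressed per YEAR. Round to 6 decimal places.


Answer: Theta = -0.626522

Derivation:
d1 = -0.4843892367; d2 = -0.6803484161
phi(d1) = 0.3547808516; exp(-qT) = 1.0000000000; exp(-rT) = 0.9895549326
Theta = -S*exp(-qT)*phi(d1)*sigma/(2*sqrt(T)) - r*K*exp(-rT)*N(d2) + q*S*exp(-qT)*N(d1)
N(d1) = 0.3140548278; N(d2) = 0.2481419375; sqrt(T) = 1.2247448714
Term 1 = -24.9400 * 1.0000000000 * 0.3547808516 * 0.1600 / (2 * 1.2247448714) = -0.5779642533
Term 2 = -0.0070 * 28.2500 * 0.9895549326 * 0.2481419375 = -0.0485575280
Term 3 = 0 (no dividend yield, q = 0)
Theta = -0.5779642533 + (-0.0485575280) + (0.0000000000) = -0.626522


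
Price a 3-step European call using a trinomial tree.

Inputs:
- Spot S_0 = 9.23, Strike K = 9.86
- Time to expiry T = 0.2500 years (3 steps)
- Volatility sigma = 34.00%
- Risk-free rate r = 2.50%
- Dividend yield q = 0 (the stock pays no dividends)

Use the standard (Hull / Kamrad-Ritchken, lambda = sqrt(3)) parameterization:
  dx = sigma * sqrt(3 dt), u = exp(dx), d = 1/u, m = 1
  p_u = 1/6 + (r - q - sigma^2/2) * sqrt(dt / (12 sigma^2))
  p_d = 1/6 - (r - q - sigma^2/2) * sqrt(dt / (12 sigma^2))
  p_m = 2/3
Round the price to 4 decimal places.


dt = T/N = 0.083333; dx = sigma*sqrt(3*dt) = 0.170000
u = exp(dx) = 1.185305; d = 1/u = 0.843665
p_u = 0.158627, p_m = 0.666667, p_d = 0.174706
Discount per step: exp(-r*dt) = 0.997919
Stock lattice S(k, j) with j the centered position index:
  k=0: S(0,+0) = 9.2300
  k=1: S(1,-1) = 7.7870; S(1,+0) = 9.2300; S(1,+1) = 10.9404
  k=2: S(2,-2) = 6.5696; S(2,-1) = 7.7870; S(2,+0) = 9.2300; S(2,+1) = 10.9404; S(2,+2) = 12.9677
  k=3: S(3,-3) = 5.5426; S(3,-2) = 6.5696; S(3,-1) = 7.7870; S(3,+0) = 9.2300; S(3,+1) = 10.9404; S(3,+2) = 12.9677; S(3,+3) = 15.3706
Terminal payoffs V(N, j) = max(S_T - K, 0):
  V(3,-3) = 0.000000; V(3,-2) = 0.000000; V(3,-1) = 0.000000; V(3,+0) = 0.000000; V(3,+1) = 1.080364; V(3,+2) = 3.107666; V(3,+3) = 5.510638
Backward induction: V(k, j) = exp(-r*dt) * [p_u * V(k+1, j+1) + p_m * V(k+1, j) + p_d * V(k+1, j-1)]
  V(2,-2) = exp(-r*dt) * [p_u*0.000000 + p_m*0.000000 + p_d*0.000000] = 0.000000
  V(2,-1) = exp(-r*dt) * [p_u*0.000000 + p_m*0.000000 + p_d*0.000000] = 0.000000
  V(2,+0) = exp(-r*dt) * [p_u*1.080364 + p_m*0.000000 + p_d*0.000000] = 0.171019
  V(2,+1) = exp(-r*dt) * [p_u*3.107666 + p_m*1.080364 + p_d*0.000000] = 1.210679
  V(2,+2) = exp(-r*dt) * [p_u*5.510638 + p_m*3.107666 + p_d*1.080364] = 3.128138
  V(1,-1) = exp(-r*dt) * [p_u*0.171019 + p_m*0.000000 + p_d*0.000000] = 0.027072
  V(1,+0) = exp(-r*dt) * [p_u*1.210679 + p_m*0.171019 + p_d*0.000000] = 0.305422
  V(1,+1) = exp(-r*dt) * [p_u*3.128138 + p_m*1.210679 + p_d*0.171019] = 1.330431
  V(0,+0) = exp(-r*dt) * [p_u*1.330431 + p_m*0.305422 + p_d*0.027072] = 0.418515

Answer: Price = V(0,0) = 0.4185


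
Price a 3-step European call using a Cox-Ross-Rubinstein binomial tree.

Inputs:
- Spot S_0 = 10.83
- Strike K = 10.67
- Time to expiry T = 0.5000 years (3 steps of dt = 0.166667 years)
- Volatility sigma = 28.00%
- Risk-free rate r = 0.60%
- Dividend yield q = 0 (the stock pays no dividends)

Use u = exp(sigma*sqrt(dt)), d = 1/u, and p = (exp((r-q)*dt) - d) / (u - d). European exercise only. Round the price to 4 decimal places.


dt = T/N = 0.166667
u = exp(sigma*sqrt(dt)) = 1.121099; d = 1/u = 0.891982
p = (exp((r-q)*dt) - d) / (u - d) = 0.475820
Discount per step: exp(-r*dt) = 0.999000
Stock lattice S(k, i) with i counting down-moves:
  k=0: S(0,0) = 10.8300
  k=1: S(1,0) = 12.1415; S(1,1) = 9.6602
  k=2: S(2,0) = 13.6118; S(2,1) = 10.8300; S(2,2) = 8.6167
  k=3: S(3,0) = 15.2602; S(3,1) = 12.1415; S(3,2) = 9.6602; S(3,3) = 7.6859
Terminal payoffs V(N, i) = max(S_T - K, 0):
  V(3,0) = 4.590208; V(3,1) = 1.471503; V(3,2) = 0.000000; V(3,3) = 0.000000
Backward induction: V(k, i) = exp(-r*dt) * [p * V(k+1, i) + (1-p) * V(k+1, i+1)].
  V(2,0) = exp(-r*dt) * [p*4.590208 + (1-p)*1.471503] = 2.952492
  V(2,1) = exp(-r*dt) * [p*1.471503 + (1-p)*0.000000] = 0.699471
  V(2,2) = exp(-r*dt) * [p*0.000000 + (1-p)*0.000000] = 0.000000
  V(1,0) = exp(-r*dt) * [p*2.952492 + (1-p)*0.699471] = 1.769734
  V(1,1) = exp(-r*dt) * [p*0.699471 + (1-p)*0.000000] = 0.332490
  V(0,0) = exp(-r*dt) * [p*1.769734 + (1-p)*0.332490] = 1.015344

Answer: Price = V(0,0) = 1.0153


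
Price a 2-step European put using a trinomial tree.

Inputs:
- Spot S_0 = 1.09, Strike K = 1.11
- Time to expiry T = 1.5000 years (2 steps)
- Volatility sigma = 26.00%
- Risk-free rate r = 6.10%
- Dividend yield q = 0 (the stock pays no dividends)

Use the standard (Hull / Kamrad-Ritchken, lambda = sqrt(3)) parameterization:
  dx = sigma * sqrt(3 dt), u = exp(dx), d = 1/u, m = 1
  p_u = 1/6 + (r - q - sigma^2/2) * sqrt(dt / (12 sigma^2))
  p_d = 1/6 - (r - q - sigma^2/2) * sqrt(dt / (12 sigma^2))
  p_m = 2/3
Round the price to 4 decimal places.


dt = T/N = 0.750000; dx = sigma*sqrt(3*dt) = 0.390000
u = exp(dx) = 1.476981; d = 1/u = 0.677057
p_u = 0.192821, p_m = 0.666667, p_d = 0.140513
Discount per step: exp(-r*dt) = 0.955281
Stock lattice S(k, j) with j the centered position index:
  k=0: S(0,+0) = 1.0900
  k=1: S(1,-1) = 0.7380; S(1,+0) = 1.0900; S(1,+1) = 1.6099
  k=2: S(2,-2) = 0.4997; S(2,-1) = 0.7380; S(2,+0) = 1.0900; S(2,+1) = 1.6099; S(2,+2) = 2.3778
Terminal payoffs V(N, j) = max(K - S_T, 0):
  V(2,-2) = 0.610337; V(2,-1) = 0.372008; V(2,+0) = 0.020000; V(2,+1) = 0.000000; V(2,+2) = 0.000000
Backward induction: V(k, j) = exp(-r*dt) * [p_u * V(k+1, j+1) + p_m * V(k+1, j) + p_d * V(k+1, j-1)]
  V(1,-1) = exp(-r*dt) * [p_u*0.020000 + p_m*0.372008 + p_d*0.610337] = 0.322524
  V(1,+0) = exp(-r*dt) * [p_u*0.000000 + p_m*0.020000 + p_d*0.372008] = 0.062671
  V(1,+1) = exp(-r*dt) * [p_u*0.000000 + p_m*0.000000 + p_d*0.020000] = 0.002685
  V(0,+0) = exp(-r*dt) * [p_u*0.002685 + p_m*0.062671 + p_d*0.322524] = 0.083699

Answer: Price = V(0,0) = 0.0837


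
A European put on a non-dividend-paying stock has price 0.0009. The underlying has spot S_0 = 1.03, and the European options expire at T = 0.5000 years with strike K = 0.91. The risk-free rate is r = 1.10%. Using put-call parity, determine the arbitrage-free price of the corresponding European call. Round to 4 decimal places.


Put-call parity: C - P = S_0 * exp(-qT) - K * exp(-rT).
S_0 * exp(-qT) = 1.0300 * 1.00000000 = 1.03000000
K * exp(-rT) = 0.9100 * 0.99451510 = 0.90500874
C = P + S*exp(-qT) - K*exp(-rT)
C = 0.0009 + 1.03000000 - 0.90500874 = 0.1259

Answer: Call price = 0.1259


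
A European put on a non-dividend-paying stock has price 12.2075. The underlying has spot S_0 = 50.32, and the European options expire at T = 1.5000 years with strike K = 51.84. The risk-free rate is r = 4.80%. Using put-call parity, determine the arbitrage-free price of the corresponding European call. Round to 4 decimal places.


Answer: Call price = 14.2888

Derivation:
Put-call parity: C - P = S_0 * exp(-qT) - K * exp(-rT).
S_0 * exp(-qT) = 50.3200 * 1.00000000 = 50.32000000
K * exp(-rT) = 51.8400 * 0.93053090 = 48.23872164
C = P + S*exp(-qT) - K*exp(-rT)
C = 12.2075 + 50.32000000 - 48.23872164 = 14.2888


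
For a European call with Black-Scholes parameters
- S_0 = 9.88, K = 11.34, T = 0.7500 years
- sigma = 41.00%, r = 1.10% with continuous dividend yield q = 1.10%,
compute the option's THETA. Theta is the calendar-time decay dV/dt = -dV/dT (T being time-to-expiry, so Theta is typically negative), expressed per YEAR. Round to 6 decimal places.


Answer: Theta = -0.895508

Derivation:
d1 = -0.2106238179; d2 = -0.5656942334
phi(d1) = 0.3901906826; exp(-qT) = 0.9917839379; exp(-rT) = 0.9917839379
Theta = -S*exp(-qT)*phi(d1)*sigma/(2*sqrt(T)) - r*K*exp(-rT)*N(d2) + q*S*exp(-qT)*N(d1)
N(d1) = 0.4165904126; N(d2) = 0.2858008280; sqrt(T) = 0.8660254038
Term 1 = -9.8800 * 0.9917839379 * 0.3901906826 * 0.4100 / (2 * 0.8660254038) = -0.9050532643
Term 2 = -0.0110 * 11.3400 * 0.9917839379 * 0.2858008280 = -0.0353578861
Term 3 = 0.0110 * 9.8800 * 0.9917839379 * 0.4165904126 = 0.0449030635
Theta = -0.9050532643 + (-0.0353578861) + (0.0449030635) = -0.895508


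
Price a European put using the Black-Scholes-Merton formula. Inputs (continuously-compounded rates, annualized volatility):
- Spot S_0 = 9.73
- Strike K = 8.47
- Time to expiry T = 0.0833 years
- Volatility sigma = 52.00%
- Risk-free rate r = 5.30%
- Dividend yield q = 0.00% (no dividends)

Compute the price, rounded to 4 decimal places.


d1 = (ln(S/K) + (r - q + 0.5*sigma^2) * T) / (sigma * sqrt(T)) = 1.02851395
d2 = d1 - sigma * sqrt(T) = 0.87843290
exp(-rT) = 0.99559483; exp(-qT) = 1.00000000
P = K * exp(-rT) * N(-d2) - S_0 * exp(-qT) * N(-d1)
N(-d1) = 0.15185407; N(-d2) = 0.18985442
P = 8.4700 * 0.99559483 * 0.18985442 - 9.7300 * 1.00000000 * 0.15185407 = 0.1234

Answer: Price = 0.1234


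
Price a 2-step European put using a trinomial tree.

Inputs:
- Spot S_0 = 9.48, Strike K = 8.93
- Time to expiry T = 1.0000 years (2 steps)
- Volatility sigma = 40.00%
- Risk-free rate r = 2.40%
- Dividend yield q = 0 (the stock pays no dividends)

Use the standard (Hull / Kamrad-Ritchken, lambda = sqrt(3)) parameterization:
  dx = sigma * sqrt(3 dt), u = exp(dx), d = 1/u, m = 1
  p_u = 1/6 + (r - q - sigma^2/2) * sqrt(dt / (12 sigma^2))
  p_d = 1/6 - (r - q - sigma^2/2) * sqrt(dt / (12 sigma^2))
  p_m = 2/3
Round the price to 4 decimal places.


Answer: Price = V(0,0) = 0.9933

Derivation:
dt = T/N = 0.500000; dx = sigma*sqrt(3*dt) = 0.489898
u = exp(dx) = 1.632150; d = 1/u = 0.612689
p_u = 0.138089, p_m = 0.666667, p_d = 0.195244
Discount per step: exp(-r*dt) = 0.988072
Stock lattice S(k, j) with j the centered position index:
  k=0: S(0,+0) = 9.4800
  k=1: S(1,-1) = 5.8083; S(1,+0) = 9.4800; S(1,+1) = 15.4728
  k=2: S(2,-2) = 3.5587; S(2,-1) = 5.8083; S(2,+0) = 9.4800; S(2,+1) = 15.4728; S(2,+2) = 25.2539
Terminal payoffs V(N, j) = max(K - S_T, 0):
  V(2,-2) = 5.371325; V(2,-1) = 3.121709; V(2,+0) = 0.000000; V(2,+1) = 0.000000; V(2,+2) = 0.000000
Backward induction: V(k, j) = exp(-r*dt) * [p_u * V(k+1, j+1) + p_m * V(k+1, j) + p_d * V(k+1, j-1)]
  V(1,-1) = exp(-r*dt) * [p_u*0.000000 + p_m*3.121709 + p_d*5.371325] = 3.092525
  V(1,+0) = exp(-r*dt) * [p_u*0.000000 + p_m*0.000000 + p_d*3.121709] = 0.602225
  V(1,+1) = exp(-r*dt) * [p_u*0.000000 + p_m*0.000000 + p_d*0.000000] = 0.000000
  V(0,+0) = exp(-r*dt) * [p_u*0.000000 + p_m*0.602225 + p_d*3.092525] = 0.993289


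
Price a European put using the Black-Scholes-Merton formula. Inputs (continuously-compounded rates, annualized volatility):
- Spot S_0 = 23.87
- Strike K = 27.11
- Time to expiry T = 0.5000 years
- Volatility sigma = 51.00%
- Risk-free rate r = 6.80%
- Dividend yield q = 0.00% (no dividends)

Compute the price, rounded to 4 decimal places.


d1 = (ln(S/K) + (r - q + 0.5*sigma^2) * T) / (sigma * sqrt(T)) = -0.07835082
d2 = d1 - sigma * sqrt(T) = -0.43897528
exp(-rT) = 0.96657150; exp(-qT) = 1.00000000
P = K * exp(-rT) * N(-d2) - S_0 * exp(-qT) * N(-d1)
N(-d1) = 0.53122550; N(-d2) = 0.66966028
P = 27.1100 * 0.96657150 * 0.66966028 - 23.8700 * 1.00000000 * 0.53122550 = 4.8673

Answer: Price = 4.8673


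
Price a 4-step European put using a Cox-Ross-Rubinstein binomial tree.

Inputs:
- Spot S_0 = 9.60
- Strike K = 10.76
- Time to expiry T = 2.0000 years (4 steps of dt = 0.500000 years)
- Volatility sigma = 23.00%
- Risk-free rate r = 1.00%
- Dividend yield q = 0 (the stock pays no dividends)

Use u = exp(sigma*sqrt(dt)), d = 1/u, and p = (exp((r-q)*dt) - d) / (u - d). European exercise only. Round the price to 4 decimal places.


dt = T/N = 0.500000
u = exp(sigma*sqrt(dt)) = 1.176607; d = 1/u = 0.849902
p = (exp((r-q)*dt) - d) / (u - d) = 0.474773
Discount per step: exp(-r*dt) = 0.995012
Stock lattice S(k, i) with i counting down-moves:
  k=0: S(0,0) = 9.6000
  k=1: S(1,0) = 11.2954; S(1,1) = 8.1591
  k=2: S(2,0) = 13.2903; S(2,1) = 9.6000; S(2,2) = 6.9344
  k=3: S(3,0) = 15.6374; S(3,1) = 11.2954; S(3,2) = 8.1591; S(3,3) = 5.8936
  k=4: S(4,0) = 18.3991; S(4,1) = 13.2903; S(4,2) = 9.6000; S(4,3) = 6.9344; S(4,4) = 5.0089
Terminal payoffs V(N, i) = max(K - S_T, 0):
  V(4,0) = 0.000000; V(4,1) = 0.000000; V(4,2) = 1.160000; V(4,3) = 3.825604; V(4,4) = 5.751057
Backward induction: V(k, i) = exp(-r*dt) * [p * V(k+1, i) + (1-p) * V(k+1, i+1)].
  V(3,0) = exp(-r*dt) * [p*0.000000 + (1-p)*0.000000] = 0.000000
  V(3,1) = exp(-r*dt) * [p*0.000000 + (1-p)*1.160000] = 0.606224
  V(3,2) = exp(-r*dt) * [p*1.160000 + (1-p)*3.825604] = 2.547278
  V(3,3) = exp(-r*dt) * [p*3.825604 + (1-p)*5.751057] = 4.812779
  V(2,0) = exp(-r*dt) * [p*0.000000 + (1-p)*0.606224] = 0.316817
  V(2,1) = exp(-r*dt) * [p*0.606224 + (1-p)*2.547278] = 1.617609
  V(2,2) = exp(-r*dt) * [p*2.547278 + (1-p)*4.812779] = 3.718540
  V(1,0) = exp(-r*dt) * [p*0.316817 + (1-p)*1.617609] = 0.995040
  V(1,1) = exp(-r*dt) * [p*1.617609 + (1-p)*3.718540] = 2.707502
  V(0,0) = exp(-r*dt) * [p*0.995040 + (1-p)*2.707502] = 1.885022

Answer: Price = V(0,0) = 1.8850


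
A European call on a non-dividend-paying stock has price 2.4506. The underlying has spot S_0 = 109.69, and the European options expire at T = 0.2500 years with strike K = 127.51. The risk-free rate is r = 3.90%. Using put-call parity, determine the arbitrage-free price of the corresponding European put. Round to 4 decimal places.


Answer: Put price = 19.0334

Derivation:
Put-call parity: C - P = S_0 * exp(-qT) - K * exp(-rT).
S_0 * exp(-qT) = 109.6900 * 1.00000000 = 109.69000000
K * exp(-rT) = 127.5100 * 0.99029738 = 126.27281856
P = C - S*exp(-qT) + K*exp(-rT)
P = 2.4506 - 109.69000000 + 126.27281856 = 19.0334


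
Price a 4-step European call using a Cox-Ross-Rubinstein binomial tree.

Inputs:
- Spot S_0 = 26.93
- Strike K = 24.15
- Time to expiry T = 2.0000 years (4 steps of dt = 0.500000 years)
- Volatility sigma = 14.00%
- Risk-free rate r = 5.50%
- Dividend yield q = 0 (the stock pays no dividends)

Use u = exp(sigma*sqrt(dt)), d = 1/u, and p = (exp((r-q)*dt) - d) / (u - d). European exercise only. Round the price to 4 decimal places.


dt = T/N = 0.500000
u = exp(sigma*sqrt(dt)) = 1.104061; d = 1/u = 0.905747
p = (exp((r-q)*dt) - d) / (u - d) = 0.615865
Discount per step: exp(-r*dt) = 0.972875
Stock lattice S(k, i) with i counting down-moves:
  k=0: S(0,0) = 26.9300
  k=1: S(1,0) = 29.7324; S(1,1) = 24.3918
  k=2: S(2,0) = 32.8263; S(2,1) = 26.9300; S(2,2) = 22.0928
  k=3: S(3,0) = 36.2423; S(3,1) = 29.7324; S(3,2) = 24.3918; S(3,3) = 20.0105
  k=4: S(4,0) = 40.0137; S(4,1) = 32.8263; S(4,2) = 26.9300; S(4,3) = 22.0928; S(4,4) = 18.1244
Terminal payoffs V(N, i) = max(S_T - K, 0):
  V(4,0) = 15.863652; V(4,1) = 8.676326; V(4,2) = 2.780000; V(4,3) = 0.000000; V(4,4) = 0.000000
Backward induction: V(k, i) = exp(-r*dt) * [p * V(k+1, i) + (1-p) * V(k+1, i+1)].
  V(3,0) = exp(-r*dt) * [p*15.863652 + (1-p)*8.676326] = 12.747333
  V(3,1) = exp(-r*dt) * [p*8.676326 + (1-p)*2.780000] = 6.237432
  V(3,2) = exp(-r*dt) * [p*2.780000 + (1-p)*0.000000] = 1.665664
  V(3,3) = exp(-r*dt) * [p*0.000000 + (1-p)*0.000000] = 0.000000
  V(2,0) = exp(-r*dt) * [p*12.747333 + (1-p)*6.237432] = 9.968709
  V(2,1) = exp(-r*dt) * [p*6.237432 + (1-p)*1.665664] = 4.359701
  V(2,2) = exp(-r*dt) * [p*1.665664 + (1-p)*0.000000] = 0.997998
  V(1,0) = exp(-r*dt) * [p*9.968709 + (1-p)*4.359701] = 7.602134
  V(1,1) = exp(-r*dt) * [p*4.359701 + (1-p)*0.997998] = 2.985124
  V(0,0) = exp(-r*dt) * [p*7.602134 + (1-p)*2.985124] = 5.670477

Answer: Price = V(0,0) = 5.6705


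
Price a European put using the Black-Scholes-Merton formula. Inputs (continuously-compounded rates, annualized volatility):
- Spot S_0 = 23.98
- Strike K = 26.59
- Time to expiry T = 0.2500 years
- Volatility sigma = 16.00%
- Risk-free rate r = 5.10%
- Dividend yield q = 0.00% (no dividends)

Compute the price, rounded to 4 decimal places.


Answer: Price = 2.4023

Derivation:
d1 = (ln(S/K) + (r - q + 0.5*sigma^2) * T) / (sigma * sqrt(T)) = -1.09206320
d2 = d1 - sigma * sqrt(T) = -1.17206320
exp(-rT) = 0.98733094; exp(-qT) = 1.00000000
P = K * exp(-rT) * N(-d2) - S_0 * exp(-qT) * N(-d1)
N(-d1) = 0.86259734; N(-d2) = 0.87941416
P = 26.5900 * 0.98733094 * 0.87941416 - 23.9800 * 1.00000000 * 0.86259734 = 2.4023


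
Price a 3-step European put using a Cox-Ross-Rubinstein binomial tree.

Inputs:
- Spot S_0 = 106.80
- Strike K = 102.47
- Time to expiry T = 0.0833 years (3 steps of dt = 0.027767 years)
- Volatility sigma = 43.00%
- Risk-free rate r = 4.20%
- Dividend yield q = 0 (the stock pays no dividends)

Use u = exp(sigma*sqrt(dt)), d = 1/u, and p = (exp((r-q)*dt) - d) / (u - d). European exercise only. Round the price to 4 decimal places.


dt = T/N = 0.027767
u = exp(sigma*sqrt(dt)) = 1.074282; d = 1/u = 0.930854
p = (exp((r-q)*dt) - d) / (u - d) = 0.490230
Discount per step: exp(-r*dt) = 0.998834
Stock lattice S(k, i) with i counting down-moves:
  k=0: S(0,0) = 106.8000
  k=1: S(1,0) = 114.7333; S(1,1) = 99.4153
  k=2: S(2,0) = 123.2559; S(2,1) = 106.8000; S(2,2) = 92.5411
  k=3: S(3,0) = 132.4116; S(3,1) = 114.7333; S(3,2) = 99.4153; S(3,3) = 86.1423
Terminal payoffs V(N, i) = max(K - S_T, 0):
  V(3,0) = 0.000000; V(3,1) = 0.000000; V(3,2) = 3.054743; V(3,3) = 16.327670
Backward induction: V(k, i) = exp(-r*dt) * [p * V(k+1, i) + (1-p) * V(k+1, i+1)].
  V(2,0) = exp(-r*dt) * [p*0.000000 + (1-p)*0.000000] = 0.000000
  V(2,1) = exp(-r*dt) * [p*0.000000 + (1-p)*3.054743] = 1.555400
  V(2,2) = exp(-r*dt) * [p*3.054743 + (1-p)*16.327670] = 9.809433
  V(1,0) = exp(-r*dt) * [p*0.000000 + (1-p)*1.555400] = 0.791972
  V(1,1) = exp(-r*dt) * [p*1.555400 + (1-p)*9.809433] = 5.756339
  V(0,0) = exp(-r*dt) * [p*0.791972 + (1-p)*5.756339] = 3.318784

Answer: Price = V(0,0) = 3.3188


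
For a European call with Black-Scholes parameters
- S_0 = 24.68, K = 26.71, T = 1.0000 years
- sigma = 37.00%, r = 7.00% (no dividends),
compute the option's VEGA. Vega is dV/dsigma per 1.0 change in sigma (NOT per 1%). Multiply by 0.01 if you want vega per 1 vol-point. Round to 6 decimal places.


Answer: Vega = 9.719807

Derivation:
d1 = 0.1605545187; d2 = -0.2094454813
phi(d1) = 0.3938333574; exp(-qT) = 1.0000000000; exp(-rT) = 0.9323938199
Vega = S * exp(-qT) * phi(d1) * sqrt(T) = 24.6800 * 1.0000000000 * 0.3938333574 * 1.0000000000 = 9.719807


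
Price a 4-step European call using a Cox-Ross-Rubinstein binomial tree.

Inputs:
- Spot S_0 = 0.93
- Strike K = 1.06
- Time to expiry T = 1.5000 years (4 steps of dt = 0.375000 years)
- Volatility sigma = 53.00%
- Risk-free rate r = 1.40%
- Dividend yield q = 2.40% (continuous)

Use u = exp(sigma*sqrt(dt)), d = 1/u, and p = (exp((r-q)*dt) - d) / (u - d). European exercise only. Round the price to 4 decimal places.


Answer: Price = V(0,0) = 0.1846

Derivation:
dt = T/N = 0.375000
u = exp(sigma*sqrt(dt)) = 1.383418; d = 1/u = 0.722847
p = (exp((r-q)*dt) - d) / (u - d) = 0.413899
Discount per step: exp(-r*dt) = 0.994764
Stock lattice S(k, i) with i counting down-moves:
  k=0: S(0,0) = 0.9300
  k=1: S(1,0) = 1.2866; S(1,1) = 0.6722
  k=2: S(2,0) = 1.7799; S(2,1) = 0.9300; S(2,2) = 0.4859
  k=3: S(3,0) = 2.4623; S(3,1) = 1.2866; S(3,2) = 0.6722; S(3,3) = 0.3513
  k=4: S(4,0) = 3.4064; S(4,1) = 1.7799; S(4,2) = 0.9300; S(4,3) = 0.4859; S(4,4) = 0.2539
Terminal payoffs V(N, i) = max(S_T - K, 0):
  V(4,0) = 2.346410; V(4,1) = 0.719877; V(4,2) = 0.000000; V(4,3) = 0.000000; V(4,4) = 0.000000
Backward induction: V(k, i) = exp(-r*dt) * [p * V(k+1, i) + (1-p) * V(k+1, i+1)].
  V(3,0) = exp(-r*dt) * [p*2.346410 + (1-p)*0.719877] = 1.385803
  V(3,1) = exp(-r*dt) * [p*0.719877 + (1-p)*0.000000] = 0.296396
  V(3,2) = exp(-r*dt) * [p*0.000000 + (1-p)*0.000000] = 0.000000
  V(3,3) = exp(-r*dt) * [p*0.000000 + (1-p)*0.000000] = 0.000000
  V(2,0) = exp(-r*dt) * [p*1.385803 + (1-p)*0.296396] = 0.743388
  V(2,1) = exp(-r*dt) * [p*0.296396 + (1-p)*0.000000] = 0.122036
  V(2,2) = exp(-r*dt) * [p*0.000000 + (1-p)*0.000000] = 0.000000
  V(1,0) = exp(-r*dt) * [p*0.743388 + (1-p)*0.122036] = 0.377227
  V(1,1) = exp(-r*dt) * [p*0.122036 + (1-p)*0.000000] = 0.050246
  V(0,0) = exp(-r*dt) * [p*0.377227 + (1-p)*0.050246] = 0.184612


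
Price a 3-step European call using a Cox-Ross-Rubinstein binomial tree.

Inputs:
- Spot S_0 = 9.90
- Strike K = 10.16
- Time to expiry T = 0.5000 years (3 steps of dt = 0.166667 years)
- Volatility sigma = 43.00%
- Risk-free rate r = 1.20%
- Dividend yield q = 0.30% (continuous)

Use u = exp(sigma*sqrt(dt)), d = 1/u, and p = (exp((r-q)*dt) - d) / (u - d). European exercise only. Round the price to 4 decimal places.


Answer: Price = V(0,0) = 1.2003

Derivation:
dt = T/N = 0.166667
u = exp(sigma*sqrt(dt)) = 1.191898; d = 1/u = 0.838998
p = (exp((r-q)*dt) - d) / (u - d) = 0.460479
Discount per step: exp(-r*dt) = 0.998002
Stock lattice S(k, i) with i counting down-moves:
  k=0: S(0,0) = 9.9000
  k=1: S(1,0) = 11.7998; S(1,1) = 8.3061
  k=2: S(2,0) = 14.0641; S(2,1) = 9.9000; S(2,2) = 6.9688
  k=3: S(3,0) = 16.7630; S(3,1) = 11.7998; S(3,2) = 8.3061; S(3,3) = 5.8468
Terminal payoffs V(N, i) = max(S_T - K, 0):
  V(3,0) = 6.603016; V(3,1) = 1.639787; V(3,2) = 0.000000; V(3,3) = 0.000000
Backward induction: V(k, i) = exp(-r*dt) * [p * V(k+1, i) + (1-p) * V(k+1, i+1)].
  V(2,0) = exp(-r*dt) * [p*6.603016 + (1-p)*1.639787] = 3.917409
  V(2,1) = exp(-r*dt) * [p*1.639787 + (1-p)*0.000000] = 0.753580
  V(2,2) = exp(-r*dt) * [p*0.000000 + (1-p)*0.000000] = 0.000000
  V(1,0) = exp(-r*dt) * [p*3.917409 + (1-p)*0.753580] = 2.206041
  V(1,1) = exp(-r*dt) * [p*0.753580 + (1-p)*0.000000] = 0.346315
  V(0,0) = exp(-r*dt) * [p*2.206041 + (1-p)*0.346315] = 1.200277


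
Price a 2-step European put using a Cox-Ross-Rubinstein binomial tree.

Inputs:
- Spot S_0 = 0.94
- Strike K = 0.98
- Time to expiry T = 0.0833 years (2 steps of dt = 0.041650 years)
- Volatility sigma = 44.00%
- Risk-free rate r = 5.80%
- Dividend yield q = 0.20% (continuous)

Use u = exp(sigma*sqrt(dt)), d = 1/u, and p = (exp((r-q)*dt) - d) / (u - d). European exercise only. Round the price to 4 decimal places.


Answer: Price = V(0,0) = 0.0701

Derivation:
dt = T/N = 0.041650
u = exp(sigma*sqrt(dt)) = 1.093952; d = 1/u = 0.914117
p = (exp((r-q)*dt) - d) / (u - d) = 0.490551
Discount per step: exp(-r*dt) = 0.997587
Stock lattice S(k, i) with i counting down-moves:
  k=0: S(0,0) = 0.9400
  k=1: S(1,0) = 1.0283; S(1,1) = 0.8593
  k=2: S(2,0) = 1.1249; S(2,1) = 0.9400; S(2,2) = 0.7855
Terminal payoffs V(N, i) = max(K - S_T, 0):
  V(2,0) = 0.000000; V(2,1) = 0.040000; V(2,2) = 0.194527
Backward induction: V(k, i) = exp(-r*dt) * [p * V(k+1, i) + (1-p) * V(k+1, i+1)].
  V(1,0) = exp(-r*dt) * [p*0.000000 + (1-p)*0.040000] = 0.020329
  V(1,1) = exp(-r*dt) * [p*0.040000 + (1-p)*0.194527] = 0.118437
  V(0,0) = exp(-r*dt) * [p*0.020329 + (1-p)*0.118437] = 0.070140
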